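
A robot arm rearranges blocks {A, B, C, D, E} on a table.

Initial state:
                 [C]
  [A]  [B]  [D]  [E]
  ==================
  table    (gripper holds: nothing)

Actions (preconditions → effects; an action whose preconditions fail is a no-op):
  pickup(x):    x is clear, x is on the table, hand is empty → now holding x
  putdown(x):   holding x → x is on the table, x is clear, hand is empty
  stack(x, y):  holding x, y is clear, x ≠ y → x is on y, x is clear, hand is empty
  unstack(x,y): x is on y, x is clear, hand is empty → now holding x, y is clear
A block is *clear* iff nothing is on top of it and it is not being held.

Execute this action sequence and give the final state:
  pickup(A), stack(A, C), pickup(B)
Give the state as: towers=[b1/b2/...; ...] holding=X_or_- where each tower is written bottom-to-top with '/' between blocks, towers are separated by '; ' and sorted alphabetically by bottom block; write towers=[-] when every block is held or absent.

towers=[D; E/C/A] holding=B

step 1 (pickup(A)): towers=[B; D; E/C] holding=A
step 2 (stack(A, C)): towers=[B; D; E/C/A] holding=-
step 3 (pickup(B)): towers=[D; E/C/A] holding=B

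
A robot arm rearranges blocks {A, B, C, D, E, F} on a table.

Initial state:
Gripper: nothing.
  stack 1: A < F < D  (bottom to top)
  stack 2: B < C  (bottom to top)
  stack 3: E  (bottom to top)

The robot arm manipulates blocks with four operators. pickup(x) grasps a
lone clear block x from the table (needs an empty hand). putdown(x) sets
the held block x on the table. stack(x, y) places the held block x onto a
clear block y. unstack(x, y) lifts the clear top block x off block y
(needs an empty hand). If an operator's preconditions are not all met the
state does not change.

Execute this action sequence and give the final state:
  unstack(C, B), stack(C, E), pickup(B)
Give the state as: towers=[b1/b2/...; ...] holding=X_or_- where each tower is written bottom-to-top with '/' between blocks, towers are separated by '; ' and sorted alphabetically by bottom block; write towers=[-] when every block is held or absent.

towers=[A/F/D; E/C] holding=B

step 1 (unstack(C, B)): towers=[A/F/D; B; E] holding=C
step 2 (stack(C, E)): towers=[A/F/D; B; E/C] holding=-
step 3 (pickup(B)): towers=[A/F/D; E/C] holding=B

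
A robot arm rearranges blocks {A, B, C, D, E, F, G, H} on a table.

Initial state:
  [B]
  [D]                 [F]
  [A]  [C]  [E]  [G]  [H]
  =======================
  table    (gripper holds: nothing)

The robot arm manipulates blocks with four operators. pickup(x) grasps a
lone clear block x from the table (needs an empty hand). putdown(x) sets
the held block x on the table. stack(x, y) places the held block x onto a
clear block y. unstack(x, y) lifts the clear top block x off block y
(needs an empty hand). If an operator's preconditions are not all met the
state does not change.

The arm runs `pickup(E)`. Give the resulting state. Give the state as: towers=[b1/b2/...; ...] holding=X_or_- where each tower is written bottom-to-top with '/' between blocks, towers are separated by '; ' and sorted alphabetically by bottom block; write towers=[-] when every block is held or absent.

before: towers=[A/D/B; C; E; G; H/F] holding=-
pre[pickup(E)]: clear(E) yes, ontable(E) yes, handempty yes
all met → apply pickup(E)
after:  towers=[A/D/B; C; G; H/F] holding=E

towers=[A/D/B; C; G; H/F] holding=E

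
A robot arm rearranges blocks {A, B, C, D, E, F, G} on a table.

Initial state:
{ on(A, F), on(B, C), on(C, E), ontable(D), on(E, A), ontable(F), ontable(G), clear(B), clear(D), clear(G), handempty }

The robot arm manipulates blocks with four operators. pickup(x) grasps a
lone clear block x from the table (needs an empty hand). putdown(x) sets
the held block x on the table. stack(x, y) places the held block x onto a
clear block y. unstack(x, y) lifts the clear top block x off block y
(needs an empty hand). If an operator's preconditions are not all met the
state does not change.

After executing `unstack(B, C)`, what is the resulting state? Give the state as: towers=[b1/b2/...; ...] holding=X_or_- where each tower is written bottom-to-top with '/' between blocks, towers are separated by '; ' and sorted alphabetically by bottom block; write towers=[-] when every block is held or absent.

towers=[D; F/A/E/C; G] holding=B

before: towers=[D; F/A/E/C/B; G] holding=-
pre[unstack(B, C)]: on(B,C) ok, clear(B) ok, handempty ok
all met → apply unstack(B, C)
after:  towers=[D; F/A/E/C; G] holding=B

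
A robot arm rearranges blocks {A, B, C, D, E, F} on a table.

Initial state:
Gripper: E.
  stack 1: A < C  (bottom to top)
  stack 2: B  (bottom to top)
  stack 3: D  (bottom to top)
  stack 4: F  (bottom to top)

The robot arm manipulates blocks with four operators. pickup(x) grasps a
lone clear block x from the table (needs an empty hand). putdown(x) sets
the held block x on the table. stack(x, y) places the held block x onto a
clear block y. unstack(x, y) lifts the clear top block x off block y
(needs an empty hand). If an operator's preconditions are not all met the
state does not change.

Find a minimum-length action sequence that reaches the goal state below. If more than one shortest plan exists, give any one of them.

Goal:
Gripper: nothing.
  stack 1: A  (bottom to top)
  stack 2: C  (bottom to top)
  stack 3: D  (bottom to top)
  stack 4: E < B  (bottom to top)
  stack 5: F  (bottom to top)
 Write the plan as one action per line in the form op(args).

putdown(E)
pickup(B)
stack(B, E)
unstack(C, A)
putdown(C)

step 1 (putdown(E)): towers=[A/C; B; D; E; F] holding=-
step 2 (pickup(B)): towers=[A/C; D; E; F] holding=B
step 3 (stack(B, E)): towers=[A/C; D; E/B; F] holding=-
step 4 (unstack(C, A)): towers=[A; D; E/B; F] holding=C
step 5 (putdown(C)): towers=[A; C; D; E/B; F] holding=-
goal check: towers=[A; C; D; E/B; F] holding=- — reached (length 5, optimal by BFS)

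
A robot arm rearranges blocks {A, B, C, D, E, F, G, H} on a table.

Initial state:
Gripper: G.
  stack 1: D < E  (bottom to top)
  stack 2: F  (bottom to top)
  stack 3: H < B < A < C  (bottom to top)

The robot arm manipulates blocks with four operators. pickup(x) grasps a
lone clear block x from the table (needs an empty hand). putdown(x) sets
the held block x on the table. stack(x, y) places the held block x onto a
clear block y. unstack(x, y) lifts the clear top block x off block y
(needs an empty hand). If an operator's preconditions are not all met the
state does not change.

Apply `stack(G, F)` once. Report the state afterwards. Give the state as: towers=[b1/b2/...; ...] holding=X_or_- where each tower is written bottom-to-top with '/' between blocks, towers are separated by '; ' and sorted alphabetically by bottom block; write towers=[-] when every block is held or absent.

before: towers=[D/E; F; H/B/A/C] holding=G
pre[stack(G, F)]: holding(G) yes, clear(F) yes, G≠F yes
all met → apply stack(G, F)
after:  towers=[D/E; F/G; H/B/A/C] holding=-

towers=[D/E; F/G; H/B/A/C] holding=-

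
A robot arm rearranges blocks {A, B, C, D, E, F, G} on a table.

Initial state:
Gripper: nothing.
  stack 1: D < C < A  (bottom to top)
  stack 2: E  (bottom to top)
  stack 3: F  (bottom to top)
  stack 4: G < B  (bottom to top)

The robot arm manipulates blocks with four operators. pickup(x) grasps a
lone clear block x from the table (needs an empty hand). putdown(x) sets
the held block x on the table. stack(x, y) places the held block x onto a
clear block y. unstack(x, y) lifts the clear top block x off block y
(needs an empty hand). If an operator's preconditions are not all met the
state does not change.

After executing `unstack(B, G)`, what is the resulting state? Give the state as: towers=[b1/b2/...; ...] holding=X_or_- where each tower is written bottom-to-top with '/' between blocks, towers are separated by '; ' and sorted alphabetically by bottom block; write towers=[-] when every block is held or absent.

towers=[D/C/A; E; F; G] holding=B

before: towers=[D/C/A; E; F; G/B] holding=-
pre[unstack(B, G)]: on(B,G) ok, clear(B) ok, handempty ok
all met → apply unstack(B, G)
after:  towers=[D/C/A; E; F; G] holding=B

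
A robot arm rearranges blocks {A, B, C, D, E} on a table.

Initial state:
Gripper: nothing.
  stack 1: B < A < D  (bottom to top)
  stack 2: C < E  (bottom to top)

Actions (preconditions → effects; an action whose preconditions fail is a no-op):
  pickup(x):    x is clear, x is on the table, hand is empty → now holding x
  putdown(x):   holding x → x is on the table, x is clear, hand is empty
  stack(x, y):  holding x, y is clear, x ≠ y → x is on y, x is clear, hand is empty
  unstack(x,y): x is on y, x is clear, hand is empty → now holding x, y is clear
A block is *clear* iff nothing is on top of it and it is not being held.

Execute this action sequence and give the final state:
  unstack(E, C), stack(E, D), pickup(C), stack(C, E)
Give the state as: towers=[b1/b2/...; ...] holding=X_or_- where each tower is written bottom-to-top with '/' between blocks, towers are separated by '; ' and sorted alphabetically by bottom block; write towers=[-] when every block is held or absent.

step 1 (unstack(E, C)): towers=[B/A/D; C] holding=E
step 2 (stack(E, D)): towers=[B/A/D/E; C] holding=-
step 3 (pickup(C)): towers=[B/A/D/E] holding=C
step 4 (stack(C, E)): towers=[B/A/D/E/C] holding=-

towers=[B/A/D/E/C] holding=-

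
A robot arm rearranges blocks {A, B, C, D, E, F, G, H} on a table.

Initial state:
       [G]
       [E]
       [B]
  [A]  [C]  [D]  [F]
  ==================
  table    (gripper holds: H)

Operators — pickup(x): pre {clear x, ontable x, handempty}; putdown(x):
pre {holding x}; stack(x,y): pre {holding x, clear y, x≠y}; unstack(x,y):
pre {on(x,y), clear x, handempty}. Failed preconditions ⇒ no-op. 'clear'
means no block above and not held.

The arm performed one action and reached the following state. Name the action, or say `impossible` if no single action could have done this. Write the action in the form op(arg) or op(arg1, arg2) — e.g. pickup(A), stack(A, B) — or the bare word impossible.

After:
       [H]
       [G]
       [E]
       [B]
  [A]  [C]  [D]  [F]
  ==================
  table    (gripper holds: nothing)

stack(H, G)

target: towers=[A; C/B/E/G/H; D; F] holding=-
        putdown(H) → towers=[A; C/B/E/G; D; F; H] holding=-
       stack(H, G) → towers=[A; C/B/E/G/H; D; F] holding=-  ← match
       stack(H, A) → towers=[A/H; C/B/E/G; D; F] holding=-
       stack(H, F) → towers=[A; C/B/E/G; D; F/H] holding=-
       stack(H, D) → towers=[A; C/B/E/G; D/H; F] holding=-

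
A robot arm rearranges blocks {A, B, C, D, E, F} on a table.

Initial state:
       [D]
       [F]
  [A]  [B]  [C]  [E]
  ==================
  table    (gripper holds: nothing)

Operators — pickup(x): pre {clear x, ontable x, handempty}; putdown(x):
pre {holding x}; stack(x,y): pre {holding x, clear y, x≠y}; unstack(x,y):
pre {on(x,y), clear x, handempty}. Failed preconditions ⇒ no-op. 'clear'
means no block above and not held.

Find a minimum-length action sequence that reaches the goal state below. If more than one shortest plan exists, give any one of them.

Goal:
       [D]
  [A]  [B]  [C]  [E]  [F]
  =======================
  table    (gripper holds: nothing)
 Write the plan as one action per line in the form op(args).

unstack(D, F)
putdown(D)
unstack(F, B)
putdown(F)
pickup(D)
stack(D, B)

step 1 (unstack(D, F)): towers=[A; B/F; C; E] holding=D
step 2 (putdown(D)): towers=[A; B/F; C; D; E] holding=-
step 3 (unstack(F, B)): towers=[A; B; C; D; E] holding=F
step 4 (putdown(F)): towers=[A; B; C; D; E; F] holding=-
step 5 (pickup(D)): towers=[A; B; C; E; F] holding=D
step 6 (stack(D, B)): towers=[A; B/D; C; E; F] holding=-
goal check: towers=[A; B/D; C; E; F] holding=- — reached (length 6, optimal by BFS)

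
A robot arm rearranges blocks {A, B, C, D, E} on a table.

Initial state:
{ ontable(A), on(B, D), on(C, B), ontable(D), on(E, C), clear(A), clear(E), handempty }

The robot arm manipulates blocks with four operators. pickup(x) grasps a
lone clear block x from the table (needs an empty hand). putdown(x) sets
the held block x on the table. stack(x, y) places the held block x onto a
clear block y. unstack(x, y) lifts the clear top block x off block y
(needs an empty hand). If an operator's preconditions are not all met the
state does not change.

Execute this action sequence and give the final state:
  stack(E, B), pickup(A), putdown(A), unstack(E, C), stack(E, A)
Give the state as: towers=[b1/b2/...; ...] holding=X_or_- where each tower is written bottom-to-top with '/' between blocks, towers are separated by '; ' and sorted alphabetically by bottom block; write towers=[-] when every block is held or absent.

step 1 (stack(E, B)) [no-op]: towers=[A; D/B/C/E] holding=-
step 2 (pickup(A)): towers=[D/B/C/E] holding=A
step 3 (putdown(A)): towers=[A; D/B/C/E] holding=-
step 4 (unstack(E, C)): towers=[A; D/B/C] holding=E
step 5 (stack(E, A)): towers=[A/E; D/B/C] holding=-

towers=[A/E; D/B/C] holding=-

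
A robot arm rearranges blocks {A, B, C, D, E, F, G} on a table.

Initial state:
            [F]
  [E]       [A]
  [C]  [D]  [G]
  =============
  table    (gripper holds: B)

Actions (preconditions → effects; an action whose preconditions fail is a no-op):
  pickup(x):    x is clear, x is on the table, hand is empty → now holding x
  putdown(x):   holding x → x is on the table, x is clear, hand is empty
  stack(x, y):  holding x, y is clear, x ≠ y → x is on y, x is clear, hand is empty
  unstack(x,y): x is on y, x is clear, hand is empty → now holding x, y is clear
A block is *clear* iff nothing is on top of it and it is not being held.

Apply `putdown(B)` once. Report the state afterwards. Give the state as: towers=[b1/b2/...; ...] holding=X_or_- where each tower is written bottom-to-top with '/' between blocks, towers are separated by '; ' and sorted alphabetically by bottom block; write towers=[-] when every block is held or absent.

towers=[B; C/E; D; G/A/F] holding=-

before: towers=[C/E; D; G/A/F] holding=B
pre[putdown(B)]: holding(B) yes
all met → apply putdown(B)
after:  towers=[B; C/E; D; G/A/F] holding=-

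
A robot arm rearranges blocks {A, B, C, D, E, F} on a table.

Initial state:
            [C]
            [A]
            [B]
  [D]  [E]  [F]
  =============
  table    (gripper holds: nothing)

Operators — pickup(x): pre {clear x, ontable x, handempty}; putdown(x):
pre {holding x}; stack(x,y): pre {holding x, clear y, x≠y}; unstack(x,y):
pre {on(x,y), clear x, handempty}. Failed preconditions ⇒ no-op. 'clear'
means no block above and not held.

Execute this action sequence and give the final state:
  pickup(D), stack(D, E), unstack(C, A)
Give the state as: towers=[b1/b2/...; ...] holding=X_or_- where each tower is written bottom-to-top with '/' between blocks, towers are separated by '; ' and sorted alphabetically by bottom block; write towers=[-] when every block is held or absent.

step 1 (pickup(D)): towers=[E; F/B/A/C] holding=D
step 2 (stack(D, E)): towers=[E/D; F/B/A/C] holding=-
step 3 (unstack(C, A)): towers=[E/D; F/B/A] holding=C

towers=[E/D; F/B/A] holding=C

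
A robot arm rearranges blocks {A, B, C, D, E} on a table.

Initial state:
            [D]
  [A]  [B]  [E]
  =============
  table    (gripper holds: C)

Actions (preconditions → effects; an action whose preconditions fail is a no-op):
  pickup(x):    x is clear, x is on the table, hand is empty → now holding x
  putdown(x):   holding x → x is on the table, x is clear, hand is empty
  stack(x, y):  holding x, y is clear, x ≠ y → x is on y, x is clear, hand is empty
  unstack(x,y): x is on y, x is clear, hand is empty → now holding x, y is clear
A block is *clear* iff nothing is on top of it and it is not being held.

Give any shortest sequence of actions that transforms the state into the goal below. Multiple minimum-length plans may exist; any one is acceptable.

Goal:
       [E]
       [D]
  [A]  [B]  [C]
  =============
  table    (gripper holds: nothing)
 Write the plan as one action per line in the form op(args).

step 1 (putdown(C)): towers=[A; B; C; E/D] holding=-
step 2 (unstack(D, E)): towers=[A; B; C; E] holding=D
step 3 (stack(D, B)): towers=[A; B/D; C; E] holding=-
step 4 (pickup(E)): towers=[A; B/D; C] holding=E
step 5 (stack(E, D)): towers=[A; B/D/E; C] holding=-
goal check: towers=[A; B/D/E; C] holding=- — reached (length 5, optimal by BFS)

putdown(C)
unstack(D, E)
stack(D, B)
pickup(E)
stack(E, D)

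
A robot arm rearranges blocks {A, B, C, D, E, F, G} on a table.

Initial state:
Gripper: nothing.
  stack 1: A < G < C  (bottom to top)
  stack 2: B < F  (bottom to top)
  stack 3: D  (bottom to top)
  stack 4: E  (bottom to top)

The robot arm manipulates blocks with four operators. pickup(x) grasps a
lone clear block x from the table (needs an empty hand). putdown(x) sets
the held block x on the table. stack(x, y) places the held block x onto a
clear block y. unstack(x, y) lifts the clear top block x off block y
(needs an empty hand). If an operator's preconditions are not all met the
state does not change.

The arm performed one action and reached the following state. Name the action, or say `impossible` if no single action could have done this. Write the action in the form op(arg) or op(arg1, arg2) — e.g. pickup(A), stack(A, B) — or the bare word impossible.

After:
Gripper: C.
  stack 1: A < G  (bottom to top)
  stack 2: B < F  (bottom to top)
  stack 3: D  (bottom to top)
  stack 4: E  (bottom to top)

target: towers=[A/G; B/F; D; E] holding=C
     unstack(F, B) → towers=[A/G/C; B; D; E] holding=F
         pickup(D) → towers=[A/G/C; B/F; E] holding=D
         pickup(E) → towers=[A/G/C; B/F; D] holding=E
     unstack(C, G) → towers=[A/G; B/F; D; E] holding=C  ← match

unstack(C, G)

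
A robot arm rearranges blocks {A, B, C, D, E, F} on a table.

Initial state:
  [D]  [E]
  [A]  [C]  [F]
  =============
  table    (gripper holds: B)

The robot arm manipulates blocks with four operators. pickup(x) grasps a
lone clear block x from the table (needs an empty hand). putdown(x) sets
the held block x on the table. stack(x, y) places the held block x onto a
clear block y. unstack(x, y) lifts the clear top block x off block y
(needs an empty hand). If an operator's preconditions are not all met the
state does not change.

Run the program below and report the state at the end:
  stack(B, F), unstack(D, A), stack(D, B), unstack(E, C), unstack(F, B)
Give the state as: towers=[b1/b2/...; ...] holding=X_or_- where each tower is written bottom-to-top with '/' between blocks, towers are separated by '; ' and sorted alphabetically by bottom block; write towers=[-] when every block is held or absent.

step 1 (stack(B, F)): towers=[A/D; C/E; F/B] holding=-
step 2 (unstack(D, A)): towers=[A; C/E; F/B] holding=D
step 3 (stack(D, B)): towers=[A; C/E; F/B/D] holding=-
step 4 (unstack(E, C)): towers=[A; C; F/B/D] holding=E
step 5 (unstack(F, B)) [no-op]: towers=[A; C; F/B/D] holding=E

towers=[A; C; F/B/D] holding=E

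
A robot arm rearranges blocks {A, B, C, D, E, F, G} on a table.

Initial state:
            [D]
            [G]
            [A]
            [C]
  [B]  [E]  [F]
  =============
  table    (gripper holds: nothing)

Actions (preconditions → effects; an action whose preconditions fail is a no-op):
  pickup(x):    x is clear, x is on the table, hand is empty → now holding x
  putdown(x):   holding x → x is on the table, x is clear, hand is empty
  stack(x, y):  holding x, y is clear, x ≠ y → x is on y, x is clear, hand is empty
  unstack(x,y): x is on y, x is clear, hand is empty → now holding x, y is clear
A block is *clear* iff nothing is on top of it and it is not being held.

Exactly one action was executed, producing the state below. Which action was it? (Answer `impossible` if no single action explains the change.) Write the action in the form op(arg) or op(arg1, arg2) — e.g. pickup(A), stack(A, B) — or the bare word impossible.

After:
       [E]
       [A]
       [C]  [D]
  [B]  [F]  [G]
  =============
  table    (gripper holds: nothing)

impossible

target: towers=[B; F/C/A/E; G/D] holding=-
         pickup(B) → towers=[E; F/C/A/G/D] holding=B
     unstack(D, G) → towers=[B; E; F/C/A/G] holding=D
         pickup(E) → towers=[B; F/C/A/G/D] holding=E
none of the 3 applicable actions match → impossible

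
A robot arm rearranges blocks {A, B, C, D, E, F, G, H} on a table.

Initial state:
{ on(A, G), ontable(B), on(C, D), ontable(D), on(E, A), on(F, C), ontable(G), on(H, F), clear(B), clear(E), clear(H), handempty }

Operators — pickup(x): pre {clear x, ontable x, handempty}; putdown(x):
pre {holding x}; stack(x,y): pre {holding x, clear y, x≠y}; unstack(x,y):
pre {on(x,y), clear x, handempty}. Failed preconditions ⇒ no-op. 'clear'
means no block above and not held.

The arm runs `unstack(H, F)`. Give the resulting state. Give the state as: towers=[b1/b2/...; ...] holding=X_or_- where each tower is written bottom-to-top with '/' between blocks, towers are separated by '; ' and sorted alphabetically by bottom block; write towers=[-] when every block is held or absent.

before: towers=[B; D/C/F/H; G/A/E] holding=-
pre[unstack(H, F)]: on(H,F) ✓, clear(H) ✓, handempty ✓
all met → apply unstack(H, F)
after:  towers=[B; D/C/F; G/A/E] holding=H

towers=[B; D/C/F; G/A/E] holding=H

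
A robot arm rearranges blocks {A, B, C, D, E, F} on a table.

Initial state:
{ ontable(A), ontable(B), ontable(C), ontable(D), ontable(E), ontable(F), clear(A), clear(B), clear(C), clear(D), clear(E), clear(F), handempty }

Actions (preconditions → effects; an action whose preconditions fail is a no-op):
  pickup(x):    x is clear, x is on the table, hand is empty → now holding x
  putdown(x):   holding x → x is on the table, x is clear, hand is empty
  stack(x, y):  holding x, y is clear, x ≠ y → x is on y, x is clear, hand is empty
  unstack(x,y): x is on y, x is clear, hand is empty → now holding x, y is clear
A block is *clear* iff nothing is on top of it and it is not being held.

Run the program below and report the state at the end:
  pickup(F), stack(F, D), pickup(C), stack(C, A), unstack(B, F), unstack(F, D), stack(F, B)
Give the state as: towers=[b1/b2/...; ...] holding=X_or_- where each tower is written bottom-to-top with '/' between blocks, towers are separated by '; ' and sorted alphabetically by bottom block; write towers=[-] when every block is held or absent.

step 1 (pickup(F)): towers=[A; B; C; D; E] holding=F
step 2 (stack(F, D)): towers=[A; B; C; D/F; E] holding=-
step 3 (pickup(C)): towers=[A; B; D/F; E] holding=C
step 4 (stack(C, A)): towers=[A/C; B; D/F; E] holding=-
step 5 (unstack(B, F)) [no-op]: towers=[A/C; B; D/F; E] holding=-
step 6 (unstack(F, D)): towers=[A/C; B; D; E] holding=F
step 7 (stack(F, B)): towers=[A/C; B/F; D; E] holding=-

towers=[A/C; B/F; D; E] holding=-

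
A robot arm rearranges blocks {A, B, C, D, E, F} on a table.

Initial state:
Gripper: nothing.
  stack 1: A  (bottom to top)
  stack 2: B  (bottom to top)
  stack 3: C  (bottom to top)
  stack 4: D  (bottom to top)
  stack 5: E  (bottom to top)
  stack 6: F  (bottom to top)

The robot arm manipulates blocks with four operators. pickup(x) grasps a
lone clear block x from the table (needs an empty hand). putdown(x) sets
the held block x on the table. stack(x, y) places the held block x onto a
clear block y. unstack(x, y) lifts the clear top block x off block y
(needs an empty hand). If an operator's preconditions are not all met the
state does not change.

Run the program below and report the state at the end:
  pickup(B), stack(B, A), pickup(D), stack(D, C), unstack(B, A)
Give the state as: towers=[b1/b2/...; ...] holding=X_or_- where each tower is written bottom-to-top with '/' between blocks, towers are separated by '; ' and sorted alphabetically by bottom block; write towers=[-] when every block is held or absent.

step 1 (pickup(B)): towers=[A; C; D; E; F] holding=B
step 2 (stack(B, A)): towers=[A/B; C; D; E; F] holding=-
step 3 (pickup(D)): towers=[A/B; C; E; F] holding=D
step 4 (stack(D, C)): towers=[A/B; C/D; E; F] holding=-
step 5 (unstack(B, A)): towers=[A; C/D; E; F] holding=B

towers=[A; C/D; E; F] holding=B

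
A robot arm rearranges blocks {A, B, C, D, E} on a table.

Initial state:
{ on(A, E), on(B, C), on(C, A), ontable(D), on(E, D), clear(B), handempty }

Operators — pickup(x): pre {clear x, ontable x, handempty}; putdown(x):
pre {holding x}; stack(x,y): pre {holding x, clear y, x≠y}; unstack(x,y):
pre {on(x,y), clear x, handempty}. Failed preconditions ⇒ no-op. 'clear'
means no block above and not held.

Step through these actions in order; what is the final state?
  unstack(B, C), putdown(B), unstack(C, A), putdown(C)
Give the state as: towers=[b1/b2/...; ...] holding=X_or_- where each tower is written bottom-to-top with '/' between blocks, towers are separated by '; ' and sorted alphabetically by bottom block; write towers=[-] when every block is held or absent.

step 1 (unstack(B, C)): towers=[D/E/A/C] holding=B
step 2 (putdown(B)): towers=[B; D/E/A/C] holding=-
step 3 (unstack(C, A)): towers=[B; D/E/A] holding=C
step 4 (putdown(C)): towers=[B; C; D/E/A] holding=-

towers=[B; C; D/E/A] holding=-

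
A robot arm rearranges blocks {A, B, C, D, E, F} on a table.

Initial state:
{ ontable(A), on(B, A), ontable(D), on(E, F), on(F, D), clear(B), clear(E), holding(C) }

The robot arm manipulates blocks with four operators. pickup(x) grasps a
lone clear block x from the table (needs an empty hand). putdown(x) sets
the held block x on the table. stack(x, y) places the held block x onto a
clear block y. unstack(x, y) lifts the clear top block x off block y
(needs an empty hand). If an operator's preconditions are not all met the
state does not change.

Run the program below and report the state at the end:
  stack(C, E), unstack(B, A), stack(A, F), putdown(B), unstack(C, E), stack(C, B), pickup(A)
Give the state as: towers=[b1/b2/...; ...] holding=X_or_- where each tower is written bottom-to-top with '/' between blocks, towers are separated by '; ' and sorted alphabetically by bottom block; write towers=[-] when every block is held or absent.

towers=[B/C; D/F/E] holding=A

step 1 (stack(C, E)): towers=[A/B; D/F/E/C] holding=-
step 2 (unstack(B, A)): towers=[A; D/F/E/C] holding=B
step 3 (stack(A, F)) [no-op]: towers=[A; D/F/E/C] holding=B
step 4 (putdown(B)): towers=[A; B; D/F/E/C] holding=-
step 5 (unstack(C, E)): towers=[A; B; D/F/E] holding=C
step 6 (stack(C, B)): towers=[A; B/C; D/F/E] holding=-
step 7 (pickup(A)): towers=[B/C; D/F/E] holding=A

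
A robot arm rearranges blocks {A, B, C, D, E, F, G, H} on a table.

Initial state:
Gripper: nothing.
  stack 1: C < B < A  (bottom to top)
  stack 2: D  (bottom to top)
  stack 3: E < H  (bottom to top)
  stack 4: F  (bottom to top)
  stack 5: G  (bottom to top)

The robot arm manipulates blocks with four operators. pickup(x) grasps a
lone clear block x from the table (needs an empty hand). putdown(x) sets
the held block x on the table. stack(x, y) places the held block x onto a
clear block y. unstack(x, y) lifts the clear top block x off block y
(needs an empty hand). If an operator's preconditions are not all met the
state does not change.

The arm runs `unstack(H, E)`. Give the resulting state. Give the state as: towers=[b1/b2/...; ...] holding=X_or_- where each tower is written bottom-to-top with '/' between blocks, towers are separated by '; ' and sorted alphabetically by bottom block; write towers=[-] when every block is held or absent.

towers=[C/B/A; D; E; F; G] holding=H

before: towers=[C/B/A; D; E/H; F; G] holding=-
pre[unstack(H, E)]: on(H,E) yes, clear(H) yes, handempty yes
all met → apply unstack(H, E)
after:  towers=[C/B/A; D; E; F; G] holding=H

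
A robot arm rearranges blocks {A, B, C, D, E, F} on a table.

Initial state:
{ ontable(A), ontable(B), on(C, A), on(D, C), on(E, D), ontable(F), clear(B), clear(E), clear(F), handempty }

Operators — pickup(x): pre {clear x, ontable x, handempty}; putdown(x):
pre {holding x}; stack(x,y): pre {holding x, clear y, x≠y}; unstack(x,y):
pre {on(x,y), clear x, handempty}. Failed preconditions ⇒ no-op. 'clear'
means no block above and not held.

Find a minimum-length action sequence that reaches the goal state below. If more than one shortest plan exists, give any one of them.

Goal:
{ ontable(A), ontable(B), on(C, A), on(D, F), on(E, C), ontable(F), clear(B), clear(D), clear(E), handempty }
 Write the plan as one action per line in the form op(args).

step 1 (unstack(E, D)): towers=[A/C/D; B; F] holding=E
step 2 (putdown(E)): towers=[A/C/D; B; E; F] holding=-
step 3 (unstack(D, C)): towers=[A/C; B; E; F] holding=D
step 4 (stack(D, F)): towers=[A/C; B; E; F/D] holding=-
step 5 (pickup(E)): towers=[A/C; B; F/D] holding=E
step 6 (stack(E, C)): towers=[A/C/E; B; F/D] holding=-
goal check: towers=[A/C/E; B; F/D] holding=- — reached (length 6, optimal by BFS)

unstack(E, D)
putdown(E)
unstack(D, C)
stack(D, F)
pickup(E)
stack(E, C)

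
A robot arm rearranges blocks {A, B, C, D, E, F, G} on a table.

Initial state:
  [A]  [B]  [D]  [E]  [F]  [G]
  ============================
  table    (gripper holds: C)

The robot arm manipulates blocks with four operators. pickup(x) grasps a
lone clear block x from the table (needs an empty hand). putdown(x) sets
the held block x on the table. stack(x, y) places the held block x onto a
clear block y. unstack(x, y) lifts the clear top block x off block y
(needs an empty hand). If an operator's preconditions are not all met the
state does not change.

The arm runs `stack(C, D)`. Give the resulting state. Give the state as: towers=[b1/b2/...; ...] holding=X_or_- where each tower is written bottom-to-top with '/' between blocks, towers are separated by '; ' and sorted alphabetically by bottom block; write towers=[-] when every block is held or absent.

before: towers=[A; B; D; E; F; G] holding=C
pre[stack(C, D)]: holding(C) yes, clear(D) yes, C≠D yes
all met → apply stack(C, D)
after:  towers=[A; B; D/C; E; F; G] holding=-

towers=[A; B; D/C; E; F; G] holding=-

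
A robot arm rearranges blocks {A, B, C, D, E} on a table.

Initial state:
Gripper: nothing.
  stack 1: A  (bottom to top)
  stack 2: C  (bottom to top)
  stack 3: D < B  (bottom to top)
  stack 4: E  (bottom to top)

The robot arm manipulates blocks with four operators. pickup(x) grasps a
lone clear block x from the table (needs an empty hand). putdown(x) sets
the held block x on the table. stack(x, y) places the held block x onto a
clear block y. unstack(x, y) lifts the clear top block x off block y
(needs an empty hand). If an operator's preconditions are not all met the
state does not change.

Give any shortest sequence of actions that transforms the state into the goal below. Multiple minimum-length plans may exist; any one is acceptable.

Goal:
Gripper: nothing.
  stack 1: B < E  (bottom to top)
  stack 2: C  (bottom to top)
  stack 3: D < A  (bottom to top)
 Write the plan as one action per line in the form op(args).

step 1 (unstack(B, D)): towers=[A; C; D; E] holding=B
step 2 (putdown(B)): towers=[A; B; C; D; E] holding=-
step 3 (pickup(A)): towers=[B; C; D; E] holding=A
step 4 (stack(A, D)): towers=[B; C; D/A; E] holding=-
step 5 (pickup(E)): towers=[B; C; D/A] holding=E
step 6 (stack(E, B)): towers=[B/E; C; D/A] holding=-
goal check: towers=[B/E; C; D/A] holding=- — reached (length 6, optimal by BFS)

unstack(B, D)
putdown(B)
pickup(A)
stack(A, D)
pickup(E)
stack(E, B)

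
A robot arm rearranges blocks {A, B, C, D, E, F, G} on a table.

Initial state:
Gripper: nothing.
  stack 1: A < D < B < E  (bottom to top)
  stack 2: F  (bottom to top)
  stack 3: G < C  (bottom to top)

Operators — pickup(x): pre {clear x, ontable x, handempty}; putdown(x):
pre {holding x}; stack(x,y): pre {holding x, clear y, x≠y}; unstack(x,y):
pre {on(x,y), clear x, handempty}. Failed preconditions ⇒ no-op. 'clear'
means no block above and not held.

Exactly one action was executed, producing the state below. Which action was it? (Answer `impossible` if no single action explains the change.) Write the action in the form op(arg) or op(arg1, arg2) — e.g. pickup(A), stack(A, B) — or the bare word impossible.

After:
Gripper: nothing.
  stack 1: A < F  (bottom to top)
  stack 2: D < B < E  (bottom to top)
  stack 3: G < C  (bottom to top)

target: towers=[A/F; D/B/E; G/C] holding=-
         pickup(F) → towers=[A/D/B/E; G/C] holding=F
     unstack(E, B) → towers=[A/D/B; F; G/C] holding=E
     unstack(C, G) → towers=[A/D/B/E; F; G] holding=C
none of the 3 applicable actions match → impossible

impossible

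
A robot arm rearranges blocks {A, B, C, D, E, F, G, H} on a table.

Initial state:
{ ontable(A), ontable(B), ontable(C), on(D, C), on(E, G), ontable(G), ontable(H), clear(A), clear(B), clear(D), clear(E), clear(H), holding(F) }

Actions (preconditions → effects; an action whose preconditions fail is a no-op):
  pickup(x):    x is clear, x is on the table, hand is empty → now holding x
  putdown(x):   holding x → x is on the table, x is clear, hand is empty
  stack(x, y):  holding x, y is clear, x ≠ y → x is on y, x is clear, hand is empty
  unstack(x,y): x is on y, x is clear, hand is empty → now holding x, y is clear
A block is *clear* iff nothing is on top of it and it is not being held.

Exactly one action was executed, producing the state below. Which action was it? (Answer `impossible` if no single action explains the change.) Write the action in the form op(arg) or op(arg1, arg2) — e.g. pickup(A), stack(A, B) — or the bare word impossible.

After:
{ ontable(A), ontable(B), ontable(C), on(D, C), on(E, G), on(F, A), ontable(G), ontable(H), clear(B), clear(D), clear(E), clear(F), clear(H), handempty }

target: towers=[A/F; B; C/D; G/E; H] holding=-
        putdown(F) → towers=[A; B; C/D; F; G/E; H] holding=-
       stack(F, A) → towers=[A/F; B; C/D; G/E; H] holding=-  ← match
       stack(F, E) → towers=[A; B; C/D; G/E/F; H] holding=-
       stack(F, H) → towers=[A; B; C/D; G/E; H/F] holding=-
       stack(F, B) → towers=[A; B/F; C/D; G/E; H] holding=-
       stack(F, D) → towers=[A; B; C/D/F; G/E; H] holding=-

stack(F, A)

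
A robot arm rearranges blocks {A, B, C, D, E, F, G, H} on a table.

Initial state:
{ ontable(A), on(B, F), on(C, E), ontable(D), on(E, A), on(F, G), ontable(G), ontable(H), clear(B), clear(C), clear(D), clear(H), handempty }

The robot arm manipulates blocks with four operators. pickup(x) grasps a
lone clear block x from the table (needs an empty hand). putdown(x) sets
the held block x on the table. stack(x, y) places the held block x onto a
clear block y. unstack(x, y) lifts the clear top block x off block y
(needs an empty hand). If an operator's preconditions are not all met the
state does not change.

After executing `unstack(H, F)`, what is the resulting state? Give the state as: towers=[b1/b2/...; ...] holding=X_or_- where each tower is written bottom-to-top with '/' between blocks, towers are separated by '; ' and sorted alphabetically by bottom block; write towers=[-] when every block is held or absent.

before: towers=[A/E/C; D; G/F/B; H] holding=-
pre[unstack(H, F)]: on(H,F) no, clear(H) yes, handempty yes
on(H,F) unmet → unstack(H, F) is a no-op
after:  towers=[A/E/C; D; G/F/B; H] holding=-

towers=[A/E/C; D; G/F/B; H] holding=-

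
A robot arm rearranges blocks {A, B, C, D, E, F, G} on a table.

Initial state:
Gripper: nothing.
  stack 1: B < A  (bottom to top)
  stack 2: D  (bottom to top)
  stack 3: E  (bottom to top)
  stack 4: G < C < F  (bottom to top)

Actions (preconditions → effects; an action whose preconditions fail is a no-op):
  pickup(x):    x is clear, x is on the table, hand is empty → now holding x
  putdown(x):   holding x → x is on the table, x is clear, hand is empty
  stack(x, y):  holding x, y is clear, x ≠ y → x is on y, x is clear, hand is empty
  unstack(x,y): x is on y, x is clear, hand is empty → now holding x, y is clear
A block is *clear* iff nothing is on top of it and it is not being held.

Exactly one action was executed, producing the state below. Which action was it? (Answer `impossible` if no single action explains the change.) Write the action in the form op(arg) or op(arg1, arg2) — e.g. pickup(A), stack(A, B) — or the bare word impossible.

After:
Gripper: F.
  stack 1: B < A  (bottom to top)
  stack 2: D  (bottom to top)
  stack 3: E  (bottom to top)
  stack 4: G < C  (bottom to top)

target: towers=[B/A; D; E; G/C] holding=F
     unstack(F, C) → towers=[B/A; D; E; G/C] holding=F  ← match
         pickup(D) → towers=[B/A; E; G/C/F] holding=D
     unstack(A, B) → towers=[B; D; E; G/C/F] holding=A
         pickup(E) → towers=[B/A; D; G/C/F] holding=E

unstack(F, C)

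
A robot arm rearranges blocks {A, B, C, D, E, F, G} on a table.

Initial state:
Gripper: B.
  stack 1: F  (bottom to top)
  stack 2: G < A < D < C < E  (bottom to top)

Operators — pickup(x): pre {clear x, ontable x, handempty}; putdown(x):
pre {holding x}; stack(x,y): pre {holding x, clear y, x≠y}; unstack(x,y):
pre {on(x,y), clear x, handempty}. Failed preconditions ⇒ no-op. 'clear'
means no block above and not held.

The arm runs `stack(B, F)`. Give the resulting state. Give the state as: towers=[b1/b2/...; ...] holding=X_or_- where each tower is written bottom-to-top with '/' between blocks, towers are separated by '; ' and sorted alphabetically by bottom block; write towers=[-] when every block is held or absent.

before: towers=[F; G/A/D/C/E] holding=B
pre[stack(B, F)]: holding(B) yes, clear(F) yes, B≠F yes
all met → apply stack(B, F)
after:  towers=[F/B; G/A/D/C/E] holding=-

towers=[F/B; G/A/D/C/E] holding=-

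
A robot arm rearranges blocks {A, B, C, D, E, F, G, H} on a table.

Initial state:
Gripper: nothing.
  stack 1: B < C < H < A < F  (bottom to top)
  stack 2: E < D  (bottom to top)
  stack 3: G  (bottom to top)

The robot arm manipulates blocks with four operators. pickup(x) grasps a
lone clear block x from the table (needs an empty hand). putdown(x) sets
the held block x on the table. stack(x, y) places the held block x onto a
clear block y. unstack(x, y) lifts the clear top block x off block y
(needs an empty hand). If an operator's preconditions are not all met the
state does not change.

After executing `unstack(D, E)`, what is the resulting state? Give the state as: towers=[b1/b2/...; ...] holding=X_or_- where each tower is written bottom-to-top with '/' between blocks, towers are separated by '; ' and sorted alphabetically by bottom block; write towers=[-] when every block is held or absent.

before: towers=[B/C/H/A/F; E/D; G] holding=-
pre[unstack(D, E)]: on(D,E) yes, clear(D) yes, handempty yes
all met → apply unstack(D, E)
after:  towers=[B/C/H/A/F; E; G] holding=D

towers=[B/C/H/A/F; E; G] holding=D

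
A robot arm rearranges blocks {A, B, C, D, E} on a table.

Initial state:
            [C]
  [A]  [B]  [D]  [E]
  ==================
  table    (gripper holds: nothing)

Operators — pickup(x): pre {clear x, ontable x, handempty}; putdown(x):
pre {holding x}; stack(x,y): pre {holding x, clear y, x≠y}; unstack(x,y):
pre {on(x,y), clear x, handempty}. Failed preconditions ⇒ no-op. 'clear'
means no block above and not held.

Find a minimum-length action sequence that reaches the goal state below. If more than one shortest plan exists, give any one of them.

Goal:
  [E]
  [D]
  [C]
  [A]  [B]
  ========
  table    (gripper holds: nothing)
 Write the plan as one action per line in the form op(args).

unstack(C, D)
stack(C, A)
pickup(D)
stack(D, C)
pickup(E)
stack(E, D)

step 1 (unstack(C, D)): towers=[A; B; D; E] holding=C
step 2 (stack(C, A)): towers=[A/C; B; D; E] holding=-
step 3 (pickup(D)): towers=[A/C; B; E] holding=D
step 4 (stack(D, C)): towers=[A/C/D; B; E] holding=-
step 5 (pickup(E)): towers=[A/C/D; B] holding=E
step 6 (stack(E, D)): towers=[A/C/D/E; B] holding=-
goal check: towers=[A/C/D/E; B] holding=- — reached (length 6, optimal by BFS)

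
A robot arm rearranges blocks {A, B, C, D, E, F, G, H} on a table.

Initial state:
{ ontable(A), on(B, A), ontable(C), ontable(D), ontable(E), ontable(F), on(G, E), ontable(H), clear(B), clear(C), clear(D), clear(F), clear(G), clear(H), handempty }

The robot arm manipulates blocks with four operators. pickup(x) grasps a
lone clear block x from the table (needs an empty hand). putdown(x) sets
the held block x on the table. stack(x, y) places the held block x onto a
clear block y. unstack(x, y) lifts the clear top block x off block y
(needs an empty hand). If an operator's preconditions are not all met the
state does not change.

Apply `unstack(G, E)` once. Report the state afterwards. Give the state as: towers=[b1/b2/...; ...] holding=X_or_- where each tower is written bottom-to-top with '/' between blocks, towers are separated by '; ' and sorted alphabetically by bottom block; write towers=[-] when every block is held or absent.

towers=[A/B; C; D; E; F; H] holding=G

before: towers=[A/B; C; D; E/G; F; H] holding=-
pre[unstack(G, E)]: on(G,E) yes, clear(G) yes, handempty yes
all met → apply unstack(G, E)
after:  towers=[A/B; C; D; E; F; H] holding=G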